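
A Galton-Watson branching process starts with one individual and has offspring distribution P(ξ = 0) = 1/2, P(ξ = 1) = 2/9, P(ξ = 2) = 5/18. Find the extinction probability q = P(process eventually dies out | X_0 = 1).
q = 1

Mean offspring μ = 0·1/2 + 1·2/9 + 2·5/18 = 7/9 ≤ 1. For μ ≤ 1 with offspring not concentrated at 1, the Galton-Watson process goes extinct almost surely, so q = 1.
(Algebraic check: The pgf is f(s) = 1/2 + 2/9·s + 5/18·s². The extinction probability q is the smallest fixed point of f in [0, 1]. Setting s = f(s):
  5/18·s² + (2/9 − 1)·s + 1/2 = 0
  5/18·s² − (1/2 + 5/18)·s + 1/2 = 0
which factors as (s − 1)·(5/18·s − 1/2) = 0, giving roots s = 1 and s = (1/2)/(5/18) = 9/5. Since 9/5 ≥ 1, the smallest root in [0, 1] is s = 1.)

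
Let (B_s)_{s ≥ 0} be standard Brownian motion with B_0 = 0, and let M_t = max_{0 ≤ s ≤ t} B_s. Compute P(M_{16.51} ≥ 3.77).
P(M_{16.51} ≥ 3.77) = 2·P(B_{16.51} ≥ 3.77) = 2(1 − Φ(3.77/√16.51)) ≈ 0.3535

By the reflection principle for Brownian motion, P(M_t ≥ a) = 2 · P(B_t ≥ a) for a ≥ 0. Since B_t ~ N(0, t), P(B_t ≥ 3.77) = 1 − Φ(3.77/√t) = 1 − Φ(3.77/√16.51) = 1 − Φ(0.9278). So
  P(M_{16.51} ≥ 3.77) = 2(1 − Φ(0.9278)) ≈ 0.3535.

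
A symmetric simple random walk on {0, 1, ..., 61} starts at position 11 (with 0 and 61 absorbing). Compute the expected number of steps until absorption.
E[τ | X_0 = 11] = 550

Let v_k = E[τ | X_0 = k]. Boundary: v_0 = v_61 = 0. Recurrence: v_k = 1 + (v_{k-1} + v_{k+1})/2 for 1 ≤ k ≤ 60. The particular solution to v_k − (v_{k-1} + v_{k+1})/2 = 1 is v_k = −k^2. Adding homogeneous solution A + B k and matching boundaries gives v_k = k (61 − k). Substituting k = 11: v_11 = 11 · 50 = 550.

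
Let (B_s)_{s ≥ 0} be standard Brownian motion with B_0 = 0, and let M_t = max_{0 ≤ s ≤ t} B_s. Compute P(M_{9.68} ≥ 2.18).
P(M_{9.68} ≥ 2.18) = 2·P(B_{9.68} ≥ 2.18) = 2(1 − Φ(2.18/√9.68)) ≈ 0.4835

By the reflection principle for Brownian motion, P(M_t ≥ a) = 2 · P(B_t ≥ a) for a ≥ 0. Since B_t ~ N(0, t), P(B_t ≥ 2.18) = 1 − Φ(2.18/√t) = 1 − Φ(2.18/√9.68) = 1 − Φ(0.7007). So
  P(M_{9.68} ≥ 2.18) = 2(1 − Φ(0.7007)) ≈ 0.4835.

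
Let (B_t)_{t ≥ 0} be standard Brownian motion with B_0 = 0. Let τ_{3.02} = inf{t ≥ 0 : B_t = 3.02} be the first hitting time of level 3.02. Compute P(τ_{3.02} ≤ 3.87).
P(τ_{3.02} ≤ 3.87) = 2(1 − Φ(3.02/√3.87)) = 2(1 − Φ(1.5352)) ≈ 0.1247

By the reflection principle for standard BM, P(τ_b ≤ t) = 2 · P(B_t ≥ b). Since B_t ~ N(0, t), P(B_t ≥ 3.02) = 1 − Φ(3.02/√t) = 1 − Φ(3.02/√3.87) = 1 − Φ(1.5352) ≈ 0.06237. Doubling: P(τ_{3.02} ≤ 3.87) ≈ 2 · 0.06237 = 0.12474 ≈ 0.1247.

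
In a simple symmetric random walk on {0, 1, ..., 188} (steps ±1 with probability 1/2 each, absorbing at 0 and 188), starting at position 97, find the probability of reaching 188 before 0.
P(hit 188 before 0) = 97/188

Let u_k = P(hit 188 before 0 | start at k). Then u_0 = 0, u_188 = 1, and u_k = u_{k-1}/2 + u_{k+1}/2 for 1 ≤ k ≤ 187. This harmonic recurrence is solved by u_k = k/188, giving u_97 = 97/188.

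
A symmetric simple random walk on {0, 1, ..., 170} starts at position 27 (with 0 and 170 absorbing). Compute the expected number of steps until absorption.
E[τ | X_0 = 27] = 3861

Let v_k = E[τ | X_0 = k]. Boundary: v_0 = v_170 = 0. Recurrence: v_k = 1 + (v_{k-1} + v_{k+1})/2 for 1 ≤ k ≤ 169. The particular solution to v_k − (v_{k-1} + v_{k+1})/2 = 1 is v_k = −k^2. Adding homogeneous solution A + B k and matching boundaries gives v_k = k (170 − k). Substituting k = 27: v_27 = 27 · 143 = 3861.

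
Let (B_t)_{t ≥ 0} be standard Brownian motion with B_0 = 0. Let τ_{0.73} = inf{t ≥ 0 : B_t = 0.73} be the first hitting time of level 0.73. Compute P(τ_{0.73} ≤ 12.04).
P(τ_{0.73} ≤ 12.04) = 2(1 − Φ(0.73/√12.04)) = 2(1 − Φ(0.2104)) ≈ 0.8334

By the reflection principle for standard BM, P(τ_b ≤ t) = 2 · P(B_t ≥ b). Since B_t ~ N(0, t), P(B_t ≥ 0.73) = 1 − Φ(0.73/√t) = 1 − Φ(0.73/√12.04) = 1 − Φ(0.2104) ≈ 0.41668. Doubling: P(τ_{0.73} ≤ 12.04) ≈ 2 · 0.41668 = 0.83336 ≈ 0.8334.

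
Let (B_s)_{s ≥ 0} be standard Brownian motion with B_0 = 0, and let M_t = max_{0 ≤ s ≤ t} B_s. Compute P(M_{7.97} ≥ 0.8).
P(M_{7.97} ≥ 0.8) = 2·P(B_{7.97} ≥ 0.8) = 2(1 − Φ(0.8/√7.97)) ≈ 0.7769

By the reflection principle for Brownian motion, P(M_t ≥ a) = 2 · P(B_t ≥ a) for a ≥ 0. Since B_t ~ N(0, t), P(B_t ≥ 0.8) = 1 − Φ(0.8/√t) = 1 − Φ(0.8/√7.97) = 1 − Φ(0.2834). So
  P(M_{7.97} ≥ 0.8) = 2(1 − Φ(0.2834)) ≈ 0.7769.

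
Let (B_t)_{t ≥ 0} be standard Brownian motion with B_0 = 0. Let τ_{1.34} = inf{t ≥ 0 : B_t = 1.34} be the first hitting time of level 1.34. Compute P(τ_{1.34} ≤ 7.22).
P(τ_{1.34} ≤ 7.22) = 2(1 − Φ(1.34/√7.22)) = 2(1 − Φ(0.4987)) ≈ 0.6180

By the reflection principle for standard BM, P(τ_b ≤ t) = 2 · P(B_t ≥ b). Since B_t ~ N(0, t), P(B_t ≥ 1.34) = 1 − Φ(1.34/√t) = 1 − Φ(1.34/√7.22) = 1 − Φ(0.4987) ≈ 0.30900. Doubling: P(τ_{1.34} ≤ 7.22) ≈ 2 · 0.30900 = 0.61800 ≈ 0.6180.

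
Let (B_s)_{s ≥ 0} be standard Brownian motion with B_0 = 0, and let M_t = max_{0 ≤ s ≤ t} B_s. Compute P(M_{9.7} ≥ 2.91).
P(M_{9.7} ≥ 2.91) = 2·P(B_{9.7} ≥ 2.91) = 2(1 − Φ(2.91/√9.7)) ≈ 0.3501

By the reflection principle for Brownian motion, P(M_t ≥ a) = 2 · P(B_t ≥ a) for a ≥ 0. Since B_t ~ N(0, t), P(B_t ≥ 2.91) = 1 − Φ(2.91/√t) = 1 − Φ(2.91/√9.7) = 1 − Φ(0.9343). So
  P(M_{9.7} ≥ 2.91) = 2(1 − Φ(0.9343)) ≈ 0.3501.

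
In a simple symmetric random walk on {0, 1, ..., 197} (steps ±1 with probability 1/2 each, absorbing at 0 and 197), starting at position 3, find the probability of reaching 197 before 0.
P(hit 197 before 0) = 3/197

Let u_k = P(hit 197 before 0 | start at k). Then u_0 = 0, u_197 = 1, and u_k = u_{k-1}/2 + u_{k+1}/2 for 1 ≤ k ≤ 196. This harmonic recurrence is solved by u_k = k/197, giving u_3 = 3/197.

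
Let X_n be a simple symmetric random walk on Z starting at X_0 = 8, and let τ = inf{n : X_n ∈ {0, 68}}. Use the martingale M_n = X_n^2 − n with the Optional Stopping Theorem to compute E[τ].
E[τ] = 480

M_n = X_n^2 − n is a martingale (since E[X_{n+1}^2 | F_n] = X_n^2 + 1). By OST (τ has finite mean in a bounded region), E[M_τ] = E[M_0] = X_0^2 − 0 = 8^2 = 64. Also E[M_τ] = E[X_τ^2] − E[τ]. The walk exits at 0 or 68, with P(hit 68 first) = 8/68, so E[X_τ^2] = 68^2 · 8/68 + 0 = 544. Thus E[τ] = E[X_τ^2] − E[M_τ] = 544 − 64 = 480 = 8(68 − 8) = 480.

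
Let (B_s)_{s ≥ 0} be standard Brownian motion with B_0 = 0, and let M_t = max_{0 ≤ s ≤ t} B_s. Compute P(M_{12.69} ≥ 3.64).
P(M_{12.69} ≥ 3.64) = 2·P(B_{12.69} ≥ 3.64) = 2(1 − Φ(3.64/√12.69)) ≈ 0.3069

By the reflection principle for Brownian motion, P(M_t ≥ a) = 2 · P(B_t ≥ a) for a ≥ 0. Since B_t ~ N(0, t), P(B_t ≥ 3.64) = 1 − Φ(3.64/√t) = 1 − Φ(3.64/√12.69) = 1 − Φ(1.0218). So
  P(M_{12.69} ≥ 3.64) = 2(1 − Φ(1.0218)) ≈ 0.3069.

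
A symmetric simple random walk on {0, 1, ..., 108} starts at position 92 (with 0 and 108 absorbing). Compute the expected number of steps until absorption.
E[τ | X_0 = 92] = 1472

Let v_k = E[τ | X_0 = k]. Boundary: v_0 = v_108 = 0. Recurrence: v_k = 1 + (v_{k-1} + v_{k+1})/2 for 1 ≤ k ≤ 107. The particular solution to v_k − (v_{k-1} + v_{k+1})/2 = 1 is v_k = −k^2. Adding homogeneous solution A + B k and matching boundaries gives v_k = k (108 − k). Substituting k = 92: v_92 = 92 · 16 = 1472.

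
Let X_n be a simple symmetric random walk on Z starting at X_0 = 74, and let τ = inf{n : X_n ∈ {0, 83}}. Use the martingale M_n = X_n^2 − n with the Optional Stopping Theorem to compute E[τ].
E[τ] = 666

M_n = X_n^2 − n is a martingale (since E[X_{n+1}^2 | F_n] = X_n^2 + 1). By OST (τ has finite mean in a bounded region), E[M_τ] = E[M_0] = X_0^2 − 0 = 74^2 = 5476. Also E[M_τ] = E[X_τ^2] − E[τ]. The walk exits at 0 or 83, with P(hit 83 first) = 74/83, so E[X_τ^2] = 83^2 · 74/83 + 0 = 6142. Thus E[τ] = E[X_τ^2] − E[M_τ] = 6142 − 5476 = 666 = 74(83 − 74) = 666.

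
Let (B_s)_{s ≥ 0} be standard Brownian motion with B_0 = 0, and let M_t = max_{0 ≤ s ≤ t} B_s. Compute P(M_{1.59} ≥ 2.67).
P(M_{1.59} ≥ 2.67) = 2·P(B_{1.59} ≥ 2.67) = 2(1 − Φ(2.67/√1.59)) ≈ 0.0342

By the reflection principle for Brownian motion, P(M_t ≥ a) = 2 · P(B_t ≥ a) for a ≥ 0. Since B_t ~ N(0, t), P(B_t ≥ 2.67) = 1 − Φ(2.67/√t) = 1 − Φ(2.67/√1.59) = 1 − Φ(2.1174). So
  P(M_{1.59} ≥ 2.67) = 2(1 − Φ(2.1174)) ≈ 0.0342.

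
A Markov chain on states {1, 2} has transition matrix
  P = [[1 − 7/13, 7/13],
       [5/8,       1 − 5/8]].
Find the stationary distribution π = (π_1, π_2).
π_1 = 65/121, π_2 = 56/121

Solve πP = π with π_1 + π_2 = 1. From πP = π: π_1 · (1 − 7/13) + π_2 · 5/8 = π_1 ⇒ π_2 · 5/8 = π_1 · 7/13 ⇒ π_2/π_1 = (7/13)/(5/8) = 56/65. Together with π_1 + π_2 = 1:
  π_1 = (5/8)/(7/13 + 5/8) = (5/8)/(121/104) = 65/121,
  π_2 = (7/13)/(7/13 + 5/8) = (7/13)/(121/104) = 56/121.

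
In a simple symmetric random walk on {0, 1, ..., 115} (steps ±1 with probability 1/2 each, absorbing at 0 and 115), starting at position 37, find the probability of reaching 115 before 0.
P(hit 115 before 0) = 37/115

Let u_k = P(hit 115 before 0 | start at k). Then u_0 = 0, u_115 = 1, and u_k = u_{k-1}/2 + u_{k+1}/2 for 1 ≤ k ≤ 114. This harmonic recurrence is solved by u_k = k/115, giving u_37 = 37/115.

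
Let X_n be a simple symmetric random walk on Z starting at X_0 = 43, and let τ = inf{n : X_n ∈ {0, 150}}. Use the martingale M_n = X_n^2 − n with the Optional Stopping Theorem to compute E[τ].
E[τ] = 4601

M_n = X_n^2 − n is a martingale (since E[X_{n+1}^2 | F_n] = X_n^2 + 1). By OST (τ has finite mean in a bounded region), E[M_τ] = E[M_0] = X_0^2 − 0 = 43^2 = 1849. Also E[M_τ] = E[X_τ^2] − E[τ]. The walk exits at 0 or 150, with P(hit 150 first) = 43/150, so E[X_τ^2] = 150^2 · 43/150 + 0 = 6450. Thus E[τ] = E[X_τ^2] − E[M_τ] = 6450 − 1849 = 4601 = 43(150 − 43) = 4601.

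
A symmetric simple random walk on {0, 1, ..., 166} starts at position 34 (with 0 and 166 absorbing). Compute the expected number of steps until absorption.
E[τ | X_0 = 34] = 4488

Let v_k = E[τ | X_0 = k]. Boundary: v_0 = v_166 = 0. Recurrence: v_k = 1 + (v_{k-1} + v_{k+1})/2 for 1 ≤ k ≤ 165. The particular solution to v_k − (v_{k-1} + v_{k+1})/2 = 1 is v_k = −k^2. Adding homogeneous solution A + B k and matching boundaries gives v_k = k (166 − k). Substituting k = 34: v_34 = 34 · 132 = 4488.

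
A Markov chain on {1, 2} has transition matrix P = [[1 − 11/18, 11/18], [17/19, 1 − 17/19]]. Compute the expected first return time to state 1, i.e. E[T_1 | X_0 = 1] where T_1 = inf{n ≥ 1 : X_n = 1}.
E[T_1 | X_0 = 1] = 1/π_1 = 515/306

For an irreducible recurrent Markov chain with stationary distribution π, E[T_i | X_0 = i] = 1/π_i (Kac's formula). Here π_1 = (17/19)/(11/18 + 17/19) = (17/19)/(515/342) = 306/515, so E[T_1 | X_0 = 1] = 1/π_1 = (11/18 + 17/19)/(17/19) = (515/342)/(17/19) = 515/306.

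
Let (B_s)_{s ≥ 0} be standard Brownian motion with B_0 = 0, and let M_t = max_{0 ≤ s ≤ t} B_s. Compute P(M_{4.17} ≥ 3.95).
P(M_{4.17} ≥ 3.95) = 2·P(B_{4.17} ≥ 3.95) = 2(1 − Φ(3.95/√4.17)) ≈ 0.0531

By the reflection principle for Brownian motion, P(M_t ≥ a) = 2 · P(B_t ≥ a) for a ≥ 0. Since B_t ~ N(0, t), P(B_t ≥ 3.95) = 1 − Φ(3.95/√t) = 1 − Φ(3.95/√4.17) = 1 − Φ(1.9343). So
  P(M_{4.17} ≥ 3.95) = 2(1 − Φ(1.9343)) ≈ 0.0531.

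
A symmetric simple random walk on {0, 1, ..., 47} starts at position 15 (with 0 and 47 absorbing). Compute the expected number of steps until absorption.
E[τ | X_0 = 15] = 480

Let v_k = E[τ | X_0 = k]. Boundary: v_0 = v_47 = 0. Recurrence: v_k = 1 + (v_{k-1} + v_{k+1})/2 for 1 ≤ k ≤ 46. The particular solution to v_k − (v_{k-1} + v_{k+1})/2 = 1 is v_k = −k^2. Adding homogeneous solution A + B k and matching boundaries gives v_k = k (47 − k). Substituting k = 15: v_15 = 15 · 32 = 480.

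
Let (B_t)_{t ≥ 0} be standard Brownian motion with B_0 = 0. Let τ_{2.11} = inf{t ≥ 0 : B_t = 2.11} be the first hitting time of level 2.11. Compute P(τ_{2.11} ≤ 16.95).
P(τ_{2.11} ≤ 16.95) = 2(1 − Φ(2.11/√16.95)) = 2(1 − Φ(0.5125)) ≈ 0.6083

By the reflection principle for standard BM, P(τ_b ≤ t) = 2 · P(B_t ≥ b). Since B_t ~ N(0, t), P(B_t ≥ 2.11) = 1 − Φ(2.11/√t) = 1 − Φ(2.11/√16.95) = 1 − Φ(0.5125) ≈ 0.30415. Doubling: P(τ_{2.11} ≤ 16.95) ≈ 2 · 0.30415 = 0.60830 ≈ 0.6083.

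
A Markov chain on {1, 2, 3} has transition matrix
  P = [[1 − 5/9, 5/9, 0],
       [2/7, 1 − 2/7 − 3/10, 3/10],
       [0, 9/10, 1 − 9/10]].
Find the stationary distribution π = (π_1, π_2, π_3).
π = (27/97, 105/194, 35/194)

This is a birth-death chain on three states, which satisfies detailed balance: π_1 · P_{12} = π_2 · P_{21} and π_2 · P_{23} = π_3 · P_{32}.
From π_1 · 5/9 = π_2 · 2/7: π_2/π_1 = (5/9)/(2/7) = 35/18.
From π_2 · 3/10 = π_3 · 9/10: π_3/π_2 = (3/10)/(9/10) = 1/3.
Take π_1 proportional to 1; then unnormalized π = (1, 35/18, 35/54). Normalize by dividing by the sum 97/27:
  π = (27/97, 105/194, 35/194).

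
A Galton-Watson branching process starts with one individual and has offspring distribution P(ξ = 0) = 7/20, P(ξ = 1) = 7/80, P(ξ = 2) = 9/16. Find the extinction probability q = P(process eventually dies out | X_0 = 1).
q = 28/45

The pgf is f(s) = 7/20 + 7/80·s + 9/16·s². The extinction probability q is the smallest fixed point of f in [0, 1]. Setting s = f(s):
  9/16·s² + (7/80 − 1)·s + 7/20 = 0
  9/16·s² − (7/20 + 9/16)·s + 7/20 = 0
which factors as (s − 1)·(9/16·s − 7/20) = 0, giving roots s = 1 and s = (7/20)/(9/16) = 28/45.
Mean offspring μ = 7/80 + 2·9/16 = 97/80 > 1 (supercritical), so q < 1. The extinction probability is the smaller root: q = (7/20)/(9/16) = 28/45.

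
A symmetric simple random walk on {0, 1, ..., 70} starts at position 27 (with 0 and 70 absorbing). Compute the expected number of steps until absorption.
E[τ | X_0 = 27] = 1161

Let v_k = E[τ | X_0 = k]. Boundary: v_0 = v_70 = 0. Recurrence: v_k = 1 + (v_{k-1} + v_{k+1})/2 for 1 ≤ k ≤ 69. The particular solution to v_k − (v_{k-1} + v_{k+1})/2 = 1 is v_k = −k^2. Adding homogeneous solution A + B k and matching boundaries gives v_k = k (70 − k). Substituting k = 27: v_27 = 27 · 43 = 1161.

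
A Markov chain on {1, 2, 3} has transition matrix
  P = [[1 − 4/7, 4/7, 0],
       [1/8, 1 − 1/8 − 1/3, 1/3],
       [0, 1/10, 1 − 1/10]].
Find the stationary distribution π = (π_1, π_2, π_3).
π = (21/437, 96/437, 320/437)

This is a birth-death chain on three states, which satisfies detailed balance: π_1 · P_{12} = π_2 · P_{21} and π_2 · P_{23} = π_3 · P_{32}.
From π_1 · 4/7 = π_2 · 1/8: π_2/π_1 = (4/7)/(1/8) = 32/7.
From π_2 · 1/3 = π_3 · 1/10: π_3/π_2 = (1/3)/(1/10) = 10/3.
Take π_1 proportional to 1; then unnormalized π = (1, 32/7, 320/21). Normalize by dividing by the sum 437/21:
  π = (21/437, 96/437, 320/437).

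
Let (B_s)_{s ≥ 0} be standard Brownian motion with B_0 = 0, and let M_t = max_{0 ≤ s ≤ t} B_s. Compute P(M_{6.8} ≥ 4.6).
P(M_{6.8} ≥ 4.6) = 2·P(B_{6.8} ≥ 4.6) = 2(1 − Φ(4.6/√6.8)) ≈ 0.0777

By the reflection principle for Brownian motion, P(M_t ≥ a) = 2 · P(B_t ≥ a) for a ≥ 0. Since B_t ~ N(0, t), P(B_t ≥ 4.6) = 1 − Φ(4.6/√t) = 1 − Φ(4.6/√6.8) = 1 − Φ(1.7640). So
  P(M_{6.8} ≥ 4.6) = 2(1 − Φ(1.7640)) ≈ 0.0777.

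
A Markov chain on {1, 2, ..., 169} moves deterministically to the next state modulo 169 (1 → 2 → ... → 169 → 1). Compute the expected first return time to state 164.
E[T_164 | X_0 = 164] = 169

The chain cycles deterministically, so starting at state 164 it returns in exactly 169 steps. Equivalently, the stationary distribution is uniform π_j = 1/169 for every state j, so by Kac's formula E[T_164] = 1/π_164 = 169.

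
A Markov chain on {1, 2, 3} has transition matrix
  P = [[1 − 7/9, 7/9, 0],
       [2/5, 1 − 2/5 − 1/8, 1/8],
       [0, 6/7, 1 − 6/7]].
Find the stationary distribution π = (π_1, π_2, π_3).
π = (864/2789, 1680/2789, 245/2789)

This is a birth-death chain on three states, which satisfies detailed balance: π_1 · P_{12} = π_2 · P_{21} and π_2 · P_{23} = π_3 · P_{32}.
From π_1 · 7/9 = π_2 · 2/5: π_2/π_1 = (7/9)/(2/5) = 35/18.
From π_2 · 1/8 = π_3 · 6/7: π_3/π_2 = (1/8)/(6/7) = 7/48.
Take π_1 proportional to 1; then unnormalized π = (1, 35/18, 245/864). Normalize by dividing by the sum 2789/864:
  π = (864/2789, 1680/2789, 245/2789).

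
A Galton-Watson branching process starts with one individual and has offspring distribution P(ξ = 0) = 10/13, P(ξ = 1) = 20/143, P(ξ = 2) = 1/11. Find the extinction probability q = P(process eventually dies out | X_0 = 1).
q = 1

Mean offspring μ = 0·10/13 + 1·20/143 + 2·1/11 = 46/143 ≤ 1. For μ ≤ 1 with offspring not concentrated at 1, the Galton-Watson process goes extinct almost surely, so q = 1.
(Algebraic check: The pgf is f(s) = 10/13 + 20/143·s + 1/11·s². The extinction probability q is the smallest fixed point of f in [0, 1]. Setting s = f(s):
  1/11·s² + (20/143 − 1)·s + 10/13 = 0
  1/11·s² − (10/13 + 1/11)·s + 10/13 = 0
which factors as (s − 1)·(1/11·s − 10/13) = 0, giving roots s = 1 and s = (10/13)/(1/11) = 110/13. Since 110/13 ≥ 1, the smallest root in [0, 1] is s = 1.)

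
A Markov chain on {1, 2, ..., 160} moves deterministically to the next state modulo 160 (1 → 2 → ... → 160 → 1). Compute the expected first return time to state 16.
E[T_16 | X_0 = 16] = 160

The chain cycles deterministically, so starting at state 16 it returns in exactly 160 steps. Equivalently, the stationary distribution is uniform π_j = 1/160 for every state j, so by Kac's formula E[T_16] = 1/π_16 = 160.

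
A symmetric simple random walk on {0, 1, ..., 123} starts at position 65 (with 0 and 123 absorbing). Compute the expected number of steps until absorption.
E[τ | X_0 = 65] = 3770

Let v_k = E[τ | X_0 = k]. Boundary: v_0 = v_123 = 0. Recurrence: v_k = 1 + (v_{k-1} + v_{k+1})/2 for 1 ≤ k ≤ 122. The particular solution to v_k − (v_{k-1} + v_{k+1})/2 = 1 is v_k = −k^2. Adding homogeneous solution A + B k and matching boundaries gives v_k = k (123 − k). Substituting k = 65: v_65 = 65 · 58 = 3770.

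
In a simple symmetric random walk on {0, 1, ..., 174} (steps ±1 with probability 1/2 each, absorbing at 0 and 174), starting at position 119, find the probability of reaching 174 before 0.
P(hit 174 before 0) = 119/174

Let u_k = P(hit 174 before 0 | start at k). Then u_0 = 0, u_174 = 1, and u_k = u_{k-1}/2 + u_{k+1}/2 for 1 ≤ k ≤ 173. This harmonic recurrence is solved by u_k = k/174, giving u_119 = 119/174.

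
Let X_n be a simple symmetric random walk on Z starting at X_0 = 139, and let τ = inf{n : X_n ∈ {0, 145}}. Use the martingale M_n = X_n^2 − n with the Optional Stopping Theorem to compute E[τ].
E[τ] = 834

M_n = X_n^2 − n is a martingale (since E[X_{n+1}^2 | F_n] = X_n^2 + 1). By OST (τ has finite mean in a bounded region), E[M_τ] = E[M_0] = X_0^2 − 0 = 139^2 = 19321. Also E[M_τ] = E[X_τ^2] − E[τ]. The walk exits at 0 or 145, with P(hit 145 first) = 139/145, so E[X_τ^2] = 145^2 · 139/145 + 0 = 20155. Thus E[τ] = E[X_τ^2] − E[M_τ] = 20155 − 19321 = 834 = 139(145 − 139) = 834.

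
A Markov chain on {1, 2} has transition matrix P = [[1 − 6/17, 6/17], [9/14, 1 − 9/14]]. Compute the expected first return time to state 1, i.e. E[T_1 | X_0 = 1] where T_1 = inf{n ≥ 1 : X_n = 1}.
E[T_1 | X_0 = 1] = 1/π_1 = 79/51

For an irreducible recurrent Markov chain with stationary distribution π, E[T_i | X_0 = i] = 1/π_i (Kac's formula). Here π_1 = (9/14)/(6/17 + 9/14) = (9/14)/(237/238) = 51/79, so E[T_1 | X_0 = 1] = 1/π_1 = (6/17 + 9/14)/(9/14) = (237/238)/(9/14) = 79/51.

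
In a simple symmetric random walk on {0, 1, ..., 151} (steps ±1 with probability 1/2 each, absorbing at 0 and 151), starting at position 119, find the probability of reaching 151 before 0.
P(hit 151 before 0) = 119/151

Let u_k = P(hit 151 before 0 | start at k). Then u_0 = 0, u_151 = 1, and u_k = u_{k-1}/2 + u_{k+1}/2 for 1 ≤ k ≤ 150. This harmonic recurrence is solved by u_k = k/151, giving u_119 = 119/151.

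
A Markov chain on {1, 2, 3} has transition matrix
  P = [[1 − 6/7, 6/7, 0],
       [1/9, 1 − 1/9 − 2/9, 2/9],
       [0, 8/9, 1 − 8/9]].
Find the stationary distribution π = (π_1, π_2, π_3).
π = (14/149, 108/149, 27/149)

This is a birth-death chain on three states, which satisfies detailed balance: π_1 · P_{12} = π_2 · P_{21} and π_2 · P_{23} = π_3 · P_{32}.
From π_1 · 6/7 = π_2 · 1/9: π_2/π_1 = (6/7)/(1/9) = 54/7.
From π_2 · 2/9 = π_3 · 8/9: π_3/π_2 = (2/9)/(8/9) = 1/4.
Take π_1 proportional to 1; then unnormalized π = (1, 54/7, 27/14). Normalize by dividing by the sum 149/14:
  π = (14/149, 108/149, 27/149).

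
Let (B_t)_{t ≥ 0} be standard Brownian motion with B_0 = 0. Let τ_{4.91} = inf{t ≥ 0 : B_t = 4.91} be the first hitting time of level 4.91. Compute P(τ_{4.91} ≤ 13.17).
P(τ_{4.91} ≤ 13.17) = 2(1 − Φ(4.91/√13.17)) = 2(1 − Φ(1.3530)) ≈ 0.1761

By the reflection principle for standard BM, P(τ_b ≤ t) = 2 · P(B_t ≥ b). Since B_t ~ N(0, t), P(B_t ≥ 4.91) = 1 − Φ(4.91/√t) = 1 − Φ(4.91/√13.17) = 1 − Φ(1.3530) ≈ 0.08803. Doubling: P(τ_{4.91} ≤ 13.17) ≈ 2 · 0.08803 = 0.17606 ≈ 0.1761.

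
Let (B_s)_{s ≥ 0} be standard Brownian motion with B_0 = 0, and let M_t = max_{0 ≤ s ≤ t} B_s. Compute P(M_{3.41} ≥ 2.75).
P(M_{3.41} ≥ 2.75) = 2·P(B_{3.41} ≥ 2.75) = 2(1 − Φ(2.75/√3.41)) ≈ 0.1364

By the reflection principle for Brownian motion, P(M_t ≥ a) = 2 · P(B_t ≥ a) for a ≥ 0. Since B_t ~ N(0, t), P(B_t ≥ 2.75) = 1 − Φ(2.75/√t) = 1 − Φ(2.75/√3.41) = 1 − Φ(1.4892). So
  P(M_{3.41} ≥ 2.75) = 2(1 − Φ(1.4892)) ≈ 0.1364.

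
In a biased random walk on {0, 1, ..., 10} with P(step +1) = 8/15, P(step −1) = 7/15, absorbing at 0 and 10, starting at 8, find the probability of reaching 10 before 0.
P(hit 10 before 0) = (1 − (7/8)^8) / (1 − (7/8)^10) = 46986304/52751105

Let u_k denote P(reach 10 before 0 | start at k). Boundary: u_0 = 0, u_10 = 1. Recurrence: u_k = 8/15·u_{k+1} + 7/15·u_{k-1} for 1 ≤ k ≤ 9. Try u_k = A + B·r^k with r = q/p = (7/15)/(8/15) = 7/8. Substitution satisfies the recurrence; boundary conditions give:
  u_k = (1 − r^k) / (1 − r^N) = (1 − (7/8)^8) / (1 − (7/8)^10) = 46986304/52751105.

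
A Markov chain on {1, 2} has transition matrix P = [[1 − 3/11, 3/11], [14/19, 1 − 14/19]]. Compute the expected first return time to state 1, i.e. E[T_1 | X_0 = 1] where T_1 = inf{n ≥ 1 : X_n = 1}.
E[T_1 | X_0 = 1] = 1/π_1 = 211/154

For an irreducible recurrent Markov chain with stationary distribution π, E[T_i | X_0 = i] = 1/π_i (Kac's formula). Here π_1 = (14/19)/(3/11 + 14/19) = (14/19)/(211/209) = 154/211, so E[T_1 | X_0 = 1] = 1/π_1 = (3/11 + 14/19)/(14/19) = (211/209)/(14/19) = 211/154.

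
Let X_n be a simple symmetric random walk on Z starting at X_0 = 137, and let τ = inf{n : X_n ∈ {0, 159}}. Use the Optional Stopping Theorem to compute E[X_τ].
E[X_τ] = 137

X_n is a martingale and τ is a bounded-mean stopping time (indeed τ is finite a.s. with bounded expectation since the walk is in a bounded region). By the OST, E[X_τ] = E[X_0] = 137. Equivalently: E[X_τ] = 159 · P(hit 159 first) + 0 · P(hit 0 first) = 159 · (137/159) = 137.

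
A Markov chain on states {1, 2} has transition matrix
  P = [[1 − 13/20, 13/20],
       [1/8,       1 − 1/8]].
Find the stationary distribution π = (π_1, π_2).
π_1 = 5/31, π_2 = 26/31

Solve πP = π with π_1 + π_2 = 1. From πP = π: π_1 · (1 − 13/20) + π_2 · 1/8 = π_1 ⇒ π_2 · 1/8 = π_1 · 13/20 ⇒ π_2/π_1 = (13/20)/(1/8) = 26/5. Together with π_1 + π_2 = 1:
  π_1 = (1/8)/(13/20 + 1/8) = (1/8)/(31/40) = 5/31,
  π_2 = (13/20)/(13/20 + 1/8) = (13/20)/(31/40) = 26/31.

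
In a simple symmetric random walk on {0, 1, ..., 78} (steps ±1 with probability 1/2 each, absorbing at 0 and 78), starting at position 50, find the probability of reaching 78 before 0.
P(hit 78 before 0) = 50/78 = 25/39

Let u_k = P(hit 78 before 0 | start at k). Then u_0 = 0, u_78 = 1, and u_k = u_{k-1}/2 + u_{k+1}/2 for 1 ≤ k ≤ 77. This harmonic recurrence is solved by u_k = k/78, giving u_50 = 50/78 = 25/39.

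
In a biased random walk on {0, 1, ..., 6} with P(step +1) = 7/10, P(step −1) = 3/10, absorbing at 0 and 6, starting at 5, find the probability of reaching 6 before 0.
P(hit 6 before 0) = (1 − (3/7)^5) / (1 − (3/7)^6) = 28987/29230

Let u_k denote P(reach 6 before 0 | start at k). Boundary: u_0 = 0, u_6 = 1. Recurrence: u_k = 7/10·u_{k+1} + 3/10·u_{k-1} for 1 ≤ k ≤ 5. Try u_k = A + B·r^k with r = q/p = (3/10)/(7/10) = 3/7. Substitution satisfies the recurrence; boundary conditions give:
  u_k = (1 − r^k) / (1 − r^N) = (1 − (3/7)^5) / (1 − (3/7)^6) = 28987/29230.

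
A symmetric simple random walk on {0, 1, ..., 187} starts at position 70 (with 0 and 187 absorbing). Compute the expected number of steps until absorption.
E[τ | X_0 = 70] = 8190

Let v_k = E[τ | X_0 = k]. Boundary: v_0 = v_187 = 0. Recurrence: v_k = 1 + (v_{k-1} + v_{k+1})/2 for 1 ≤ k ≤ 186. The particular solution to v_k − (v_{k-1} + v_{k+1})/2 = 1 is v_k = −k^2. Adding homogeneous solution A + B k and matching boundaries gives v_k = k (187 − k). Substituting k = 70: v_70 = 70 · 117 = 8190.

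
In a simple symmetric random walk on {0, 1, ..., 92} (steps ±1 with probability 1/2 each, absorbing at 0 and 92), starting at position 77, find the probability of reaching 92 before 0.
P(hit 92 before 0) = 77/92

Let u_k = P(hit 92 before 0 | start at k). Then u_0 = 0, u_92 = 1, and u_k = u_{k-1}/2 + u_{k+1}/2 for 1 ≤ k ≤ 91. This harmonic recurrence is solved by u_k = k/92, giving u_77 = 77/92.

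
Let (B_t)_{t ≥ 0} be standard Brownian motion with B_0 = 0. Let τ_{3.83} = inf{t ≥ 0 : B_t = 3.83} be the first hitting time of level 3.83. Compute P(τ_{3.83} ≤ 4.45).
P(τ_{3.83} ≤ 4.45) = 2(1 − Φ(3.83/√4.45)) = 2(1 − Φ(1.8156)) ≈ 0.0694

By the reflection principle for standard BM, P(τ_b ≤ t) = 2 · P(B_t ≥ b). Since B_t ~ N(0, t), P(B_t ≥ 3.83) = 1 − Φ(3.83/√t) = 1 − Φ(3.83/√4.45) = 1 − Φ(1.8156) ≈ 0.03472. Doubling: P(τ_{3.83} ≤ 4.45) ≈ 2 · 0.03472 = 0.06944 ≈ 0.0694.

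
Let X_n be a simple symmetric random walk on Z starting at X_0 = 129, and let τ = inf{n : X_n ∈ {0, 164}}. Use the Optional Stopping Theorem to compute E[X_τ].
E[X_τ] = 129

X_n is a martingale and τ is a bounded-mean stopping time (indeed τ is finite a.s. with bounded expectation since the walk is in a bounded region). By the OST, E[X_τ] = E[X_0] = 129. Equivalently: E[X_τ] = 164 · P(hit 164 first) + 0 · P(hit 0 first) = 164 · (129/164) = 129.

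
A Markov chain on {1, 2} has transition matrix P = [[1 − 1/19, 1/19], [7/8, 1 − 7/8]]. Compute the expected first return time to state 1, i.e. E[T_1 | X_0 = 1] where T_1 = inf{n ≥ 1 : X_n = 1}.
E[T_1 | X_0 = 1] = 1/π_1 = 141/133

For an irreducible recurrent Markov chain with stationary distribution π, E[T_i | X_0 = i] = 1/π_i (Kac's formula). Here π_1 = (7/8)/(1/19 + 7/8) = (7/8)/(141/152) = 133/141, so E[T_1 | X_0 = 1] = 1/π_1 = (1/19 + 7/8)/(7/8) = (141/152)/(7/8) = 141/133.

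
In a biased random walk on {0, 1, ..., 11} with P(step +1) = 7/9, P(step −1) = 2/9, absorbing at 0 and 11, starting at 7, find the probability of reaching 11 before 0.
P(hit 11 before 0) = (1 − (2/7)^7) / (1 − (2/7)^11) = 395403883/395464939

Let u_k denote P(reach 11 before 0 | start at k). Boundary: u_0 = 0, u_11 = 1. Recurrence: u_k = 7/9·u_{k+1} + 2/9·u_{k-1} for 1 ≤ k ≤ 10. Try u_k = A + B·r^k with r = q/p = (2/9)/(7/9) = 2/7. Substitution satisfies the recurrence; boundary conditions give:
  u_k = (1 − r^k) / (1 − r^N) = (1 − (2/7)^7) / (1 − (2/7)^11) = 395403883/395464939.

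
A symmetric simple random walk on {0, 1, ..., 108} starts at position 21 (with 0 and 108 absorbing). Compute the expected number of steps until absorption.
E[τ | X_0 = 21] = 1827

Let v_k = E[τ | X_0 = k]. Boundary: v_0 = v_108 = 0. Recurrence: v_k = 1 + (v_{k-1} + v_{k+1})/2 for 1 ≤ k ≤ 107. The particular solution to v_k − (v_{k-1} + v_{k+1})/2 = 1 is v_k = −k^2. Adding homogeneous solution A + B k and matching boundaries gives v_k = k (108 − k). Substituting k = 21: v_21 = 21 · 87 = 1827.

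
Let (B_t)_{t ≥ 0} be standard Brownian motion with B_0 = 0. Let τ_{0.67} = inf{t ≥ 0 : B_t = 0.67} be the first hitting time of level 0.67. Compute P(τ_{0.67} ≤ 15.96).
P(τ_{0.67} ≤ 15.96) = 2(1 − Φ(0.67/√15.96)) = 2(1 − Φ(0.1677)) ≈ 0.8668

By the reflection principle for standard BM, P(τ_b ≤ t) = 2 · P(B_t ≥ b). Since B_t ~ N(0, t), P(B_t ≥ 0.67) = 1 − Φ(0.67/√t) = 1 − Φ(0.67/√15.96) = 1 − Φ(0.1677) ≈ 0.43341. Doubling: P(τ_{0.67} ≤ 15.96) ≈ 2 · 0.43341 = 0.86682 ≈ 0.8668.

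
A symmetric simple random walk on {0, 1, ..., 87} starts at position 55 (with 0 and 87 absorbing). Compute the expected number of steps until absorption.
E[τ | X_0 = 55] = 1760

Let v_k = E[τ | X_0 = k]. Boundary: v_0 = v_87 = 0. Recurrence: v_k = 1 + (v_{k-1} + v_{k+1})/2 for 1 ≤ k ≤ 86. The particular solution to v_k − (v_{k-1} + v_{k+1})/2 = 1 is v_k = −k^2. Adding homogeneous solution A + B k and matching boundaries gives v_k = k (87 − k). Substituting k = 55: v_55 = 55 · 32 = 1760.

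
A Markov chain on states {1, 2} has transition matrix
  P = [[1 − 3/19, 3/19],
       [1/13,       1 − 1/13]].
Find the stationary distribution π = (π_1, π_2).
π_1 = 19/58, π_2 = 39/58

Solve πP = π with π_1 + π_2 = 1. From πP = π: π_1 · (1 − 3/19) + π_2 · 1/13 = π_1 ⇒ π_2 · 1/13 = π_1 · 3/19 ⇒ π_2/π_1 = (3/19)/(1/13) = 39/19. Together with π_1 + π_2 = 1:
  π_1 = (1/13)/(3/19 + 1/13) = (1/13)/(58/247) = 19/58,
  π_2 = (3/19)/(3/19 + 1/13) = (3/19)/(58/247) = 39/58.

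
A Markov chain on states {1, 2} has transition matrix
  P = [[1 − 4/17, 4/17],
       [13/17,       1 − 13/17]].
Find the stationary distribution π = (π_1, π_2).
π_1 = 13/17, π_2 = 4/17

Solve πP = π with π_1 + π_2 = 1. From πP = π: π_1 · (1 − 4/17) + π_2 · 13/17 = π_1 ⇒ π_2 · 13/17 = π_1 · 4/17 ⇒ π_2/π_1 = (4/17)/(13/17) = 4/13. Together with π_1 + π_2 = 1:
  π_1 = (13/17)/(4/17 + 13/17) = (13/17)/(1) = 13/17,
  π_2 = (4/17)/(4/17 + 13/17) = (4/17)/(1) = 4/17.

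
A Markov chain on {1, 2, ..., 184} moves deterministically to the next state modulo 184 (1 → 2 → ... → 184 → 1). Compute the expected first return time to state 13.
E[T_13 | X_0 = 13] = 184

The chain cycles deterministically, so starting at state 13 it returns in exactly 184 steps. Equivalently, the stationary distribution is uniform π_j = 1/184 for every state j, so by Kac's formula E[T_13] = 1/π_13 = 184.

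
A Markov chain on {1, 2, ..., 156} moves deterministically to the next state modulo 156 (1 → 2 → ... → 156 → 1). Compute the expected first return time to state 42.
E[T_42 | X_0 = 42] = 156

The chain cycles deterministically, so starting at state 42 it returns in exactly 156 steps. Equivalently, the stationary distribution is uniform π_j = 1/156 for every state j, so by Kac's formula E[T_42] = 1/π_42 = 156.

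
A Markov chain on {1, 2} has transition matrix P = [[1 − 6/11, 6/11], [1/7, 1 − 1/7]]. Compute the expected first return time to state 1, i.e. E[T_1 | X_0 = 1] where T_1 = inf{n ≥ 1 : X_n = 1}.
E[T_1 | X_0 = 1] = 1/π_1 = 53/11

For an irreducible recurrent Markov chain with stationary distribution π, E[T_i | X_0 = i] = 1/π_i (Kac's formula). Here π_1 = (1/7)/(6/11 + 1/7) = (1/7)/(53/77) = 11/53, so E[T_1 | X_0 = 1] = 1/π_1 = (6/11 + 1/7)/(1/7) = (53/77)/(1/7) = 53/11.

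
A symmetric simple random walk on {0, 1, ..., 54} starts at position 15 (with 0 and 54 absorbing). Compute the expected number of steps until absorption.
E[τ | X_0 = 15] = 585

Let v_k = E[τ | X_0 = k]. Boundary: v_0 = v_54 = 0. Recurrence: v_k = 1 + (v_{k-1} + v_{k+1})/2 for 1 ≤ k ≤ 53. The particular solution to v_k − (v_{k-1} + v_{k+1})/2 = 1 is v_k = −k^2. Adding homogeneous solution A + B k and matching boundaries gives v_k = k (54 − k). Substituting k = 15: v_15 = 15 · 39 = 585.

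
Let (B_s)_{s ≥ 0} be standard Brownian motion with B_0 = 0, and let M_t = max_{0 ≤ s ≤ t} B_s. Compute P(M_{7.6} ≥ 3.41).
P(M_{7.6} ≥ 3.41) = 2·P(B_{7.6} ≥ 3.41) = 2(1 − Φ(3.41/√7.6)) ≈ 0.2161

By the reflection principle for Brownian motion, P(M_t ≥ a) = 2 · P(B_t ≥ a) for a ≥ 0. Since B_t ~ N(0, t), P(B_t ≥ 3.41) = 1 − Φ(3.41/√t) = 1 − Φ(3.41/√7.6) = 1 − Φ(1.2369). So
  P(M_{7.6} ≥ 3.41) = 2(1 − Φ(1.2369)) ≈ 0.2161.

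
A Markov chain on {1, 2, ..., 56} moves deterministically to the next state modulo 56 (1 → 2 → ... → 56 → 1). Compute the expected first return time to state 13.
E[T_13 | X_0 = 13] = 56

The chain cycles deterministically, so starting at state 13 it returns in exactly 56 steps. Equivalently, the stationary distribution is uniform π_j = 1/56 for every state j, so by Kac's formula E[T_13] = 1/π_13 = 56.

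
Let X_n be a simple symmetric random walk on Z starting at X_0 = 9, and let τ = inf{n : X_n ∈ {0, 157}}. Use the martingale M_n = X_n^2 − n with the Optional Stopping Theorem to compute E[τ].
E[τ] = 1332

M_n = X_n^2 − n is a martingale (since E[X_{n+1}^2 | F_n] = X_n^2 + 1). By OST (τ has finite mean in a bounded region), E[M_τ] = E[M_0] = X_0^2 − 0 = 9^2 = 81. Also E[M_τ] = E[X_τ^2] − E[τ]. The walk exits at 0 or 157, with P(hit 157 first) = 9/157, so E[X_τ^2] = 157^2 · 9/157 + 0 = 1413. Thus E[τ] = E[X_τ^2] − E[M_τ] = 1413 − 81 = 1332 = 9(157 − 9) = 1332.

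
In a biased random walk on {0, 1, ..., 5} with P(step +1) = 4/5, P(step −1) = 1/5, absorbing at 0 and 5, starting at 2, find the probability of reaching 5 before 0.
P(hit 5 before 0) = (1 − (1/4)^2) / (1 − (1/4)^5) = 320/341

Let u_k denote P(reach 5 before 0 | start at k). Boundary: u_0 = 0, u_5 = 1. Recurrence: u_k = 4/5·u_{k+1} + 1/5·u_{k-1} for 1 ≤ k ≤ 4. Try u_k = A + B·r^k with r = q/p = (1/5)/(4/5) = 1/4. Substitution satisfies the recurrence; boundary conditions give:
  u_k = (1 − r^k) / (1 − r^N) = (1 − (1/4)^2) / (1 − (1/4)^5) = 320/341.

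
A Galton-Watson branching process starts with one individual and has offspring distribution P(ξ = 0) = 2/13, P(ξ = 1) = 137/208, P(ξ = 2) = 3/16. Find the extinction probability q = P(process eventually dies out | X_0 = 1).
q = 32/39

The pgf is f(s) = 2/13 + 137/208·s + 3/16·s². The extinction probability q is the smallest fixed point of f in [0, 1]. Setting s = f(s):
  3/16·s² + (137/208 − 1)·s + 2/13 = 0
  3/16·s² − (2/13 + 3/16)·s + 2/13 = 0
which factors as (s − 1)·(3/16·s − 2/13) = 0, giving roots s = 1 and s = (2/13)/(3/16) = 32/39.
Mean offspring μ = 137/208 + 2·3/16 = 215/208 > 1 (supercritical), so q < 1. The extinction probability is the smaller root: q = (2/13)/(3/16) = 32/39.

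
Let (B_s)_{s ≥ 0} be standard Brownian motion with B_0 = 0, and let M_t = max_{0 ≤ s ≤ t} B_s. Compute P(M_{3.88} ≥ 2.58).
P(M_{3.88} ≥ 2.58) = 2·P(B_{3.88} ≥ 2.58) = 2(1 − Φ(2.58/√3.88)) ≈ 0.1903

By the reflection principle for Brownian motion, P(M_t ≥ a) = 2 · P(B_t ≥ a) for a ≥ 0. Since B_t ~ N(0, t), P(B_t ≥ 2.58) = 1 − Φ(2.58/√t) = 1 − Φ(2.58/√3.88) = 1 − Φ(1.3098). So
  P(M_{3.88} ≥ 2.58) = 2(1 − Φ(1.3098)) ≈ 0.1903.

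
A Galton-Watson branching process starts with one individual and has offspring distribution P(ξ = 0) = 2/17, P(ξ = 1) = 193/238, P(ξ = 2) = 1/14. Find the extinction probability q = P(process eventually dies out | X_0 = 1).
q = 1

Mean offspring μ = 0·2/17 + 1·193/238 + 2·1/14 = 227/238 ≤ 1. For μ ≤ 1 with offspring not concentrated at 1, the Galton-Watson process goes extinct almost surely, so q = 1.
(Algebraic check: The pgf is f(s) = 2/17 + 193/238·s + 1/14·s². The extinction probability q is the smallest fixed point of f in [0, 1]. Setting s = f(s):
  1/14·s² + (193/238 − 1)·s + 2/17 = 0
  1/14·s² − (2/17 + 1/14)·s + 2/17 = 0
which factors as (s − 1)·(1/14·s − 2/17) = 0, giving roots s = 1 and s = (2/17)/(1/14) = 28/17. Since 28/17 ≥ 1, the smallest root in [0, 1] is s = 1.)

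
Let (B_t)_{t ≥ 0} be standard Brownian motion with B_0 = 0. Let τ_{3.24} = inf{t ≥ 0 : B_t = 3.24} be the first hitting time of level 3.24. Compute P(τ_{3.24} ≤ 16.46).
P(τ_{3.24} ≤ 16.46) = 2(1 − Φ(3.24/√16.46)) = 2(1 − Φ(0.7986)) ≈ 0.4245

By the reflection principle for standard BM, P(τ_b ≤ t) = 2 · P(B_t ≥ b). Since B_t ~ N(0, t), P(B_t ≥ 3.24) = 1 − Φ(3.24/√t) = 1 − Φ(3.24/√16.46) = 1 − Φ(0.7986) ≈ 0.21226. Doubling: P(τ_{3.24} ≤ 16.46) ≈ 2 · 0.21226 = 0.42452 ≈ 0.4245.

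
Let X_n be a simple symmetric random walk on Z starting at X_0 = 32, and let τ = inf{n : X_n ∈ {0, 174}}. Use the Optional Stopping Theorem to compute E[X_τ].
E[X_τ] = 32

X_n is a martingale and τ is a bounded-mean stopping time (indeed τ is finite a.s. with bounded expectation since the walk is in a bounded region). By the OST, E[X_τ] = E[X_0] = 32. Equivalently: E[X_τ] = 174 · P(hit 174 first) + 0 · P(hit 0 first) = 174 · (32/174) = 32.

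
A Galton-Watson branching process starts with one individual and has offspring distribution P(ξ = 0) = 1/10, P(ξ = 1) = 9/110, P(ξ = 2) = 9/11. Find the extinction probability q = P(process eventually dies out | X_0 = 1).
q = 11/90

The pgf is f(s) = 1/10 + 9/110·s + 9/11·s². The extinction probability q is the smallest fixed point of f in [0, 1]. Setting s = f(s):
  9/11·s² + (9/110 − 1)·s + 1/10 = 0
  9/11·s² − (1/10 + 9/11)·s + 1/10 = 0
which factors as (s − 1)·(9/11·s − 1/10) = 0, giving roots s = 1 and s = (1/10)/(9/11) = 11/90.
Mean offspring μ = 9/110 + 2·9/11 = 189/110 > 1 (supercritical), so q < 1. The extinction probability is the smaller root: q = (1/10)/(9/11) = 11/90.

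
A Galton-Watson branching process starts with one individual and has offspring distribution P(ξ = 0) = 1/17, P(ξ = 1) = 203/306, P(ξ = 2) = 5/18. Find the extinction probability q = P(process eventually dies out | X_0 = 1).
q = 18/85

The pgf is f(s) = 1/17 + 203/306·s + 5/18·s². The extinction probability q is the smallest fixed point of f in [0, 1]. Setting s = f(s):
  5/18·s² + (203/306 − 1)·s + 1/17 = 0
  5/18·s² − (1/17 + 5/18)·s + 1/17 = 0
which factors as (s − 1)·(5/18·s − 1/17) = 0, giving roots s = 1 and s = (1/17)/(5/18) = 18/85.
Mean offspring μ = 203/306 + 2·5/18 = 373/306 > 1 (supercritical), so q < 1. The extinction probability is the smaller root: q = (1/17)/(5/18) = 18/85.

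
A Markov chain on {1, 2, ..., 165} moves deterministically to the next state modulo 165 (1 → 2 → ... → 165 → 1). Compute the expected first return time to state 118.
E[T_118 | X_0 = 118] = 165

The chain cycles deterministically, so starting at state 118 it returns in exactly 165 steps. Equivalently, the stationary distribution is uniform π_j = 1/165 for every state j, so by Kac's formula E[T_118] = 1/π_118 = 165.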